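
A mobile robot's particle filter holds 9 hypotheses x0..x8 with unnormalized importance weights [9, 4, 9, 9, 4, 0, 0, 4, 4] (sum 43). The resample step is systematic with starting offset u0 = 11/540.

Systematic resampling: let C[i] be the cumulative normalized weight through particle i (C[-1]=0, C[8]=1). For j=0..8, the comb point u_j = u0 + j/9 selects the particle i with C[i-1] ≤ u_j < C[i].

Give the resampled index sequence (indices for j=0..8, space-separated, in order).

0 0 1 2 2 3 3 4 8

C = [9/43, 13/43, 22/43, 31/43, 35/43, 35/43, 35/43, 39/43, 1]
j=0: u_0=11/540 ∈ [0, 9/43) → index 0
j=1: u_1=71/540 ∈ [0, 9/43) → index 0
j=2: u_2=131/540 ∈ [9/43, 13/43) → index 1
j=3: u_3=191/540 ∈ [13/43, 22/43) → index 2
j=4: u_4=251/540 ∈ [13/43, 22/43) → index 2
j=5: u_5=311/540 ∈ [22/43, 31/43) → index 3
j=6: u_6=371/540 ∈ [22/43, 31/43) → index 3
j=7: u_7=431/540 ∈ [31/43, 35/43) → index 4
j=8: u_8=491/540 ∈ [39/43, 1) → index 8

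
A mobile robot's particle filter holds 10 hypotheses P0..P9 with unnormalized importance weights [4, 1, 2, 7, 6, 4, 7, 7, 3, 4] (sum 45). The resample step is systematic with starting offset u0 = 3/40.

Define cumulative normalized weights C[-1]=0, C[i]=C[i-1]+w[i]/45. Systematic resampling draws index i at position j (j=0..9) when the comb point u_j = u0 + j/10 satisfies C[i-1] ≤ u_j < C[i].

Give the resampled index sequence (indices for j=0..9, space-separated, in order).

0 3 3 4 5 6 6 7 8 9

C = [4/45, 1/9, 7/45, 14/45, 4/9, 8/15, 31/45, 38/45, 41/45, 1]
j=0: u_0=3/40 ∈ [0, 4/45) → index 0
j=1: u_1=7/40 ∈ [7/45, 14/45) → index 3
j=2: u_2=11/40 ∈ [7/45, 14/45) → index 3
j=3: u_3=3/8 ∈ [14/45, 4/9) → index 4
j=4: u_4=19/40 ∈ [4/9, 8/15) → index 5
j=5: u_5=23/40 ∈ [8/15, 31/45) → index 6
j=6: u_6=27/40 ∈ [8/15, 31/45) → index 6
j=7: u_7=31/40 ∈ [31/45, 38/45) → index 7
j=8: u_8=7/8 ∈ [38/45, 41/45) → index 8
j=9: u_9=39/40 ∈ [41/45, 1) → index 9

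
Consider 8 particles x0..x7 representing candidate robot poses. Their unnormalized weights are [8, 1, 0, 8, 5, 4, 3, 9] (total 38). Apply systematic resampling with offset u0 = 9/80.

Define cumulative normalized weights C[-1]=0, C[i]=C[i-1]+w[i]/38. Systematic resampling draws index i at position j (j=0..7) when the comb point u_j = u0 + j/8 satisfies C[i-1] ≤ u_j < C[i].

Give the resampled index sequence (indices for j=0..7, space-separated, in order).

C = [4/19, 9/38, 9/38, 17/38, 11/19, 13/19, 29/38, 1]
j=0: u_0=9/80 ∈ [0, 4/19) → index 0
j=1: u_1=19/80 ∈ [9/38, 17/38) → index 3
j=2: u_2=29/80 ∈ [9/38, 17/38) → index 3
j=3: u_3=39/80 ∈ [17/38, 11/19) → index 4
j=4: u_4=49/80 ∈ [11/19, 13/19) → index 5
j=5: u_5=59/80 ∈ [13/19, 29/38) → index 6
j=6: u_6=69/80 ∈ [29/38, 1) → index 7
j=7: u_7=79/80 ∈ [29/38, 1) → index 7

0 3 3 4 5 6 7 7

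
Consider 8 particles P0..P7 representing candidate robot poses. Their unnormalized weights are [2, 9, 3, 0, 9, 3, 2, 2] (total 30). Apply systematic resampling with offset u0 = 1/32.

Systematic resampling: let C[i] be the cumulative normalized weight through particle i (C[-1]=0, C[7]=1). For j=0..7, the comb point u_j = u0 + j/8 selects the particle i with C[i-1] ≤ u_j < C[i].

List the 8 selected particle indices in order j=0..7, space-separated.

C = [1/15, 11/30, 7/15, 7/15, 23/30, 13/15, 14/15, 1]
j=0: u_0=1/32 ∈ [0, 1/15) → index 0
j=1: u_1=5/32 ∈ [1/15, 11/30) → index 1
j=2: u_2=9/32 ∈ [1/15, 11/30) → index 1
j=3: u_3=13/32 ∈ [11/30, 7/15) → index 2
j=4: u_4=17/32 ∈ [7/15, 23/30) → index 4
j=5: u_5=21/32 ∈ [7/15, 23/30) → index 4
j=6: u_6=25/32 ∈ [23/30, 13/15) → index 5
j=7: u_7=29/32 ∈ [13/15, 14/15) → index 6

0 1 1 2 4 4 5 6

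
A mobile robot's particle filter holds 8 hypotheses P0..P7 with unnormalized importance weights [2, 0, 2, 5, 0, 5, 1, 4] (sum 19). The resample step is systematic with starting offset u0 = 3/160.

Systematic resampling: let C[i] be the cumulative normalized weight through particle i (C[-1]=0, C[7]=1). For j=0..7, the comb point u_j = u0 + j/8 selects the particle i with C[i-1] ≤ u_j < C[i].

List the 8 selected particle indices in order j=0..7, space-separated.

C = [2/19, 2/19, 4/19, 9/19, 9/19, 14/19, 15/19, 1]
j=0: u_0=3/160 ∈ [0, 2/19) → index 0
j=1: u_1=23/160 ∈ [2/19, 4/19) → index 2
j=2: u_2=43/160 ∈ [4/19, 9/19) → index 3
j=3: u_3=63/160 ∈ [4/19, 9/19) → index 3
j=4: u_4=83/160 ∈ [9/19, 14/19) → index 5
j=5: u_5=103/160 ∈ [9/19, 14/19) → index 5
j=6: u_6=123/160 ∈ [14/19, 15/19) → index 6
j=7: u_7=143/160 ∈ [15/19, 1) → index 7

0 2 3 3 5 5 6 7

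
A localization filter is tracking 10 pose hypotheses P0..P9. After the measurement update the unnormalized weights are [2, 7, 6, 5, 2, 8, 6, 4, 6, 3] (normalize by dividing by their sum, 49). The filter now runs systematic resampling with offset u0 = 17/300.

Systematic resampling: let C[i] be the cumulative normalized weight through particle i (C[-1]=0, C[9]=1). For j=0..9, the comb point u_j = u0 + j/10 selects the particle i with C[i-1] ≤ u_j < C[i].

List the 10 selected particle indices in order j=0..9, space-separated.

1 1 2 3 5 5 6 7 8 9

C = [2/49, 9/49, 15/49, 20/49, 22/49, 30/49, 36/49, 40/49, 46/49, 1]
j=0: u_0=17/300 ∈ [2/49, 9/49) → index 1
j=1: u_1=47/300 ∈ [2/49, 9/49) → index 1
j=2: u_2=77/300 ∈ [9/49, 15/49) → index 2
j=3: u_3=107/300 ∈ [15/49, 20/49) → index 3
j=4: u_4=137/300 ∈ [22/49, 30/49) → index 5
j=5: u_5=167/300 ∈ [22/49, 30/49) → index 5
j=6: u_6=197/300 ∈ [30/49, 36/49) → index 6
j=7: u_7=227/300 ∈ [36/49, 40/49) → index 7
j=8: u_8=257/300 ∈ [40/49, 46/49) → index 8
j=9: u_9=287/300 ∈ [46/49, 1) → index 9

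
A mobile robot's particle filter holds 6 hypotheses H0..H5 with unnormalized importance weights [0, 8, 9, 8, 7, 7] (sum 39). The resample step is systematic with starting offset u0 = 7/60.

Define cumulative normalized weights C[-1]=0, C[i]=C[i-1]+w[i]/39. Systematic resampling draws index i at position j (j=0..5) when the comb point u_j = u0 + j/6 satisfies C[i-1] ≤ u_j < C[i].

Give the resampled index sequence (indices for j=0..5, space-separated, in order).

C = [0, 8/39, 17/39, 25/39, 32/39, 1]
j=0: u_0=7/60 ∈ [0, 8/39) → index 1
j=1: u_1=17/60 ∈ [8/39, 17/39) → index 2
j=2: u_2=9/20 ∈ [17/39, 25/39) → index 3
j=3: u_3=37/60 ∈ [17/39, 25/39) → index 3
j=4: u_4=47/60 ∈ [25/39, 32/39) → index 4
j=5: u_5=19/20 ∈ [32/39, 1) → index 5

1 2 3 3 4 5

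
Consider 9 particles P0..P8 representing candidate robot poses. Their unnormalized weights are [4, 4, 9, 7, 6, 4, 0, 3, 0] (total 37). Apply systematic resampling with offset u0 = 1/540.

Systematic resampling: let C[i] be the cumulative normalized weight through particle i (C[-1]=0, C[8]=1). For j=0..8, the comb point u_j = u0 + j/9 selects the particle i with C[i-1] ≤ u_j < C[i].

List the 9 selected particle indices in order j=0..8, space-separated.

0 1 2 2 2 3 4 4 5

C = [4/37, 8/37, 17/37, 24/37, 30/37, 34/37, 34/37, 1, 1]
j=0: u_0=1/540 ∈ [0, 4/37) → index 0
j=1: u_1=61/540 ∈ [4/37, 8/37) → index 1
j=2: u_2=121/540 ∈ [8/37, 17/37) → index 2
j=3: u_3=181/540 ∈ [8/37, 17/37) → index 2
j=4: u_4=241/540 ∈ [8/37, 17/37) → index 2
j=5: u_5=301/540 ∈ [17/37, 24/37) → index 3
j=6: u_6=361/540 ∈ [24/37, 30/37) → index 4
j=7: u_7=421/540 ∈ [24/37, 30/37) → index 4
j=8: u_8=481/540 ∈ [30/37, 34/37) → index 5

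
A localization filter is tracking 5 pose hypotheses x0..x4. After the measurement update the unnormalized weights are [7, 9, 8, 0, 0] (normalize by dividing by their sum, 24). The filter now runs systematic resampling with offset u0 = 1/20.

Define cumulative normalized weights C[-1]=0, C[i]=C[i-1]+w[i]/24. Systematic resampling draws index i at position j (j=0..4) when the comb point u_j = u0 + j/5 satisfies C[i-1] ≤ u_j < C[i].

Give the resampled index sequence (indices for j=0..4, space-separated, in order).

C = [7/24, 2/3, 1, 1, 1]
j=0: u_0=1/20 ∈ [0, 7/24) → index 0
j=1: u_1=1/4 ∈ [0, 7/24) → index 0
j=2: u_2=9/20 ∈ [7/24, 2/3) → index 1
j=3: u_3=13/20 ∈ [7/24, 2/3) → index 1
j=4: u_4=17/20 ∈ [2/3, 1) → index 2

0 0 1 1 2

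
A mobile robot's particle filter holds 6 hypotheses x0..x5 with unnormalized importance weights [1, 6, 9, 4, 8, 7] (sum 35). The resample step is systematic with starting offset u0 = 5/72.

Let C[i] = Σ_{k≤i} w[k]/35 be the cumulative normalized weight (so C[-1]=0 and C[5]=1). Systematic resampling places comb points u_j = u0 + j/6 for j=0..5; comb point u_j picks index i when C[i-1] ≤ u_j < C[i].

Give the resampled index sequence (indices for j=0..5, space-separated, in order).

C = [1/35, 1/5, 16/35, 4/7, 4/5, 1]
j=0: u_0=5/72 ∈ [1/35, 1/5) → index 1
j=1: u_1=17/72 ∈ [1/5, 16/35) → index 2
j=2: u_2=29/72 ∈ [1/5, 16/35) → index 2
j=3: u_3=41/72 ∈ [16/35, 4/7) → index 3
j=4: u_4=53/72 ∈ [4/7, 4/5) → index 4
j=5: u_5=65/72 ∈ [4/5, 1) → index 5

1 2 2 3 4 5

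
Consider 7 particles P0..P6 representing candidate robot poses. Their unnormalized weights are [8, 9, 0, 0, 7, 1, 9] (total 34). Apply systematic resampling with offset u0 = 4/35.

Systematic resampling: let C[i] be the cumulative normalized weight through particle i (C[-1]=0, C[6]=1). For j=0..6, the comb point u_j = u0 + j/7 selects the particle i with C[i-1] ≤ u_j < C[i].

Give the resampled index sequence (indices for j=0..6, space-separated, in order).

C = [4/17, 1/2, 1/2, 1/2, 12/17, 25/34, 1]
j=0: u_0=4/35 ∈ [0, 4/17) → index 0
j=1: u_1=9/35 ∈ [4/17, 1/2) → index 1
j=2: u_2=2/5 ∈ [4/17, 1/2) → index 1
j=3: u_3=19/35 ∈ [1/2, 12/17) → index 4
j=4: u_4=24/35 ∈ [1/2, 12/17) → index 4
j=5: u_5=29/35 ∈ [25/34, 1) → index 6
j=6: u_6=34/35 ∈ [25/34, 1) → index 6

0 1 1 4 4 6 6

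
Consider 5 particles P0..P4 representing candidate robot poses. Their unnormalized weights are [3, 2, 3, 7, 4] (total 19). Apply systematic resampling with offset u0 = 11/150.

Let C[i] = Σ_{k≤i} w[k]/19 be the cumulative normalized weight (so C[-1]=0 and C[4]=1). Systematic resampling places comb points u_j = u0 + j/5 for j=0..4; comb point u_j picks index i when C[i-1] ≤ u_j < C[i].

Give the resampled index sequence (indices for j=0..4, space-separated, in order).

0 2 3 3 4

C = [3/19, 5/19, 8/19, 15/19, 1]
j=0: u_0=11/150 ∈ [0, 3/19) → index 0
j=1: u_1=41/150 ∈ [5/19, 8/19) → index 2
j=2: u_2=71/150 ∈ [8/19, 15/19) → index 3
j=3: u_3=101/150 ∈ [8/19, 15/19) → index 3
j=4: u_4=131/150 ∈ [15/19, 1) → index 4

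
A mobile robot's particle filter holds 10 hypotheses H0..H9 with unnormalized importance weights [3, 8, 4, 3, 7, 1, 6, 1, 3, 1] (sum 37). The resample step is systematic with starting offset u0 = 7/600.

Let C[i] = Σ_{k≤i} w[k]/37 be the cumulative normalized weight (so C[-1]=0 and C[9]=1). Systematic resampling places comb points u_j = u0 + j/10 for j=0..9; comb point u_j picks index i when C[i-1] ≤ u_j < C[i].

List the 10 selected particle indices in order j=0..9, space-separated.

C = [3/37, 11/37, 15/37, 18/37, 25/37, 26/37, 32/37, 33/37, 36/37, 1]
j=0: u_0=7/600 ∈ [0, 3/37) → index 0
j=1: u_1=67/600 ∈ [3/37, 11/37) → index 1
j=2: u_2=127/600 ∈ [3/37, 11/37) → index 1
j=3: u_3=187/600 ∈ [11/37, 15/37) → index 2
j=4: u_4=247/600 ∈ [15/37, 18/37) → index 3
j=5: u_5=307/600 ∈ [18/37, 25/37) → index 4
j=6: u_6=367/600 ∈ [18/37, 25/37) → index 4
j=7: u_7=427/600 ∈ [26/37, 32/37) → index 6
j=8: u_8=487/600 ∈ [26/37, 32/37) → index 6
j=9: u_9=547/600 ∈ [33/37, 36/37) → index 8

0 1 1 2 3 4 4 6 6 8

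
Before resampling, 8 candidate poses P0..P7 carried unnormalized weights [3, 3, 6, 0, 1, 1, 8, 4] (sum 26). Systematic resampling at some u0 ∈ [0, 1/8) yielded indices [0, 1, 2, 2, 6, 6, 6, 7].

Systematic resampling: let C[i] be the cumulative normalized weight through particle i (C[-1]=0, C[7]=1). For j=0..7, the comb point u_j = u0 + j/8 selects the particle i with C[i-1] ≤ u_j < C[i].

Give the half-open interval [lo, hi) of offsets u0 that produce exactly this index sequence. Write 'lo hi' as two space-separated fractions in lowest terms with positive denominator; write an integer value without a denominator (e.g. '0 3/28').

C = [3/26, 3/13, 6/13, 6/13, 1/2, 7/13, 11/13, 1]
j=0 picked index 0: u0 ∈ [0, 3/26)
j=1 picked index 1: u0 ∈ [-1/104, 11/104)
j=2 picked index 2: u0 ∈ [-1/52, 11/52)
j=3 picked index 2: u0 ∈ [-15/104, 9/104)
j=4 picked index 6: u0 ∈ [1/26, 9/26)
j=5 picked index 6: u0 ∈ [-9/104, 23/104)
j=6 picked index 6: u0 ∈ [-11/52, 5/52)
j=7 picked index 7: u0 ∈ [-3/104, 1/8)
intersection: [1/26, 9/104)

1/26 9/104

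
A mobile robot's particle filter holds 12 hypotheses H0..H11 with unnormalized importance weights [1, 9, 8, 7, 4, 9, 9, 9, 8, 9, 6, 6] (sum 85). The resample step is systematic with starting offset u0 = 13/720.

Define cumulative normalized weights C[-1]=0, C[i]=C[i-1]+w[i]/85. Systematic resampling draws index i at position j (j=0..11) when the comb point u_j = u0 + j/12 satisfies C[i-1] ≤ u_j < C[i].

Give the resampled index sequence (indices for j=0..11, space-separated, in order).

C = [1/85, 2/17, 18/85, 5/17, 29/85, 38/85, 47/85, 56/85, 64/85, 73/85, 79/85, 1]
j=0: u_0=13/720 ∈ [1/85, 2/17) → index 1
j=1: u_1=73/720 ∈ [1/85, 2/17) → index 1
j=2: u_2=133/720 ∈ [2/17, 18/85) → index 2
j=3: u_3=193/720 ∈ [18/85, 5/17) → index 3
j=4: u_4=253/720 ∈ [29/85, 38/85) → index 5
j=5: u_5=313/720 ∈ [29/85, 38/85) → index 5
j=6: u_6=373/720 ∈ [38/85, 47/85) → index 6
j=7: u_7=433/720 ∈ [47/85, 56/85) → index 7
j=8: u_8=493/720 ∈ [56/85, 64/85) → index 8
j=9: u_9=553/720 ∈ [64/85, 73/85) → index 9
j=10: u_10=613/720 ∈ [64/85, 73/85) → index 9
j=11: u_11=673/720 ∈ [79/85, 1) → index 11

1 1 2 3 5 5 6 7 8 9 9 11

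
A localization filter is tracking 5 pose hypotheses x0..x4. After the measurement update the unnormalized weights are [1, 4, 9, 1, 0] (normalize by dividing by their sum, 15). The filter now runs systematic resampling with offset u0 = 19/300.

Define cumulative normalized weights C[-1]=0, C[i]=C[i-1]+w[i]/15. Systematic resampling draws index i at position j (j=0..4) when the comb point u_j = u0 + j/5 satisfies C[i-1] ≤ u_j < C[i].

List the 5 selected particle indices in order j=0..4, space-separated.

0 1 2 2 2

C = [1/15, 1/3, 14/15, 1, 1]
j=0: u_0=19/300 ∈ [0, 1/15) → index 0
j=1: u_1=79/300 ∈ [1/15, 1/3) → index 1
j=2: u_2=139/300 ∈ [1/3, 14/15) → index 2
j=3: u_3=199/300 ∈ [1/3, 14/15) → index 2
j=4: u_4=259/300 ∈ [1/3, 14/15) → index 2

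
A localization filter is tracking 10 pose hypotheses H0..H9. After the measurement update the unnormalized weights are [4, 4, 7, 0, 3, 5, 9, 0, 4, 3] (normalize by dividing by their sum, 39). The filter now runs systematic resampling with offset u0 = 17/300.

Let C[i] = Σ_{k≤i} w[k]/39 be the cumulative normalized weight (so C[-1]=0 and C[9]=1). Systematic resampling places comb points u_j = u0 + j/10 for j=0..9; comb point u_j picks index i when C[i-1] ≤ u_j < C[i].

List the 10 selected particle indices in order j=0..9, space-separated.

0 1 2 2 4 5 6 6 8 9

C = [4/39, 8/39, 5/13, 5/13, 6/13, 23/39, 32/39, 32/39, 12/13, 1]
j=0: u_0=17/300 ∈ [0, 4/39) → index 0
j=1: u_1=47/300 ∈ [4/39, 8/39) → index 1
j=2: u_2=77/300 ∈ [8/39, 5/13) → index 2
j=3: u_3=107/300 ∈ [8/39, 5/13) → index 2
j=4: u_4=137/300 ∈ [5/13, 6/13) → index 4
j=5: u_5=167/300 ∈ [6/13, 23/39) → index 5
j=6: u_6=197/300 ∈ [23/39, 32/39) → index 6
j=7: u_7=227/300 ∈ [23/39, 32/39) → index 6
j=8: u_8=257/300 ∈ [32/39, 12/13) → index 8
j=9: u_9=287/300 ∈ [12/13, 1) → index 9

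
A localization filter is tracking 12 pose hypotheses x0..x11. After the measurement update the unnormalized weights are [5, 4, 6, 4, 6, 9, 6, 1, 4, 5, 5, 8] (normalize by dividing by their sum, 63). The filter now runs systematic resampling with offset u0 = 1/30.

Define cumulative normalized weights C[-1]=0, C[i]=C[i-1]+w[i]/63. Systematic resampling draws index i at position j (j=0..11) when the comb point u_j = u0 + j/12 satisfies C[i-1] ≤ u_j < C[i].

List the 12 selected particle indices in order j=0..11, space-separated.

0 1 2 3 4 5 5 6 8 9 10 11

C = [5/63, 1/7, 5/21, 19/63, 25/63, 34/63, 40/63, 41/63, 5/7, 50/63, 55/63, 1]
j=0: u_0=1/30 ∈ [0, 5/63) → index 0
j=1: u_1=7/60 ∈ [5/63, 1/7) → index 1
j=2: u_2=1/5 ∈ [1/7, 5/21) → index 2
j=3: u_3=17/60 ∈ [5/21, 19/63) → index 3
j=4: u_4=11/30 ∈ [19/63, 25/63) → index 4
j=5: u_5=9/20 ∈ [25/63, 34/63) → index 5
j=6: u_6=8/15 ∈ [25/63, 34/63) → index 5
j=7: u_7=37/60 ∈ [34/63, 40/63) → index 6
j=8: u_8=7/10 ∈ [41/63, 5/7) → index 8
j=9: u_9=47/60 ∈ [5/7, 50/63) → index 9
j=10: u_10=13/15 ∈ [50/63, 55/63) → index 10
j=11: u_11=19/20 ∈ [55/63, 1) → index 11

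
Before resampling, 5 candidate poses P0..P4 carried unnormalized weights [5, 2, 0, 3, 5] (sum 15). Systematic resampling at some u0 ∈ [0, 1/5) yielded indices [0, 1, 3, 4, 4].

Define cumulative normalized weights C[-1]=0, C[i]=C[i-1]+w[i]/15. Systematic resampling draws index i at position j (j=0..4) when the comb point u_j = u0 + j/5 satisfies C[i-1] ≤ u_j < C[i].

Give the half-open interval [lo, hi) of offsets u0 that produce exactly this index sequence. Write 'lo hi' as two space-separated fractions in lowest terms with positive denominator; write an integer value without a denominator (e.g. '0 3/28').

C = [1/3, 7/15, 7/15, 2/3, 1]
j=0 picked index 0: u0 ∈ [0, 1/3)
j=1 picked index 1: u0 ∈ [2/15, 4/15)
j=2 picked index 3: u0 ∈ [1/15, 4/15)
j=3 picked index 4: u0 ∈ [1/15, 2/5)
j=4 picked index 4: u0 ∈ [-2/15, 1/5)
intersection: [2/15, 1/5)

2/15 1/5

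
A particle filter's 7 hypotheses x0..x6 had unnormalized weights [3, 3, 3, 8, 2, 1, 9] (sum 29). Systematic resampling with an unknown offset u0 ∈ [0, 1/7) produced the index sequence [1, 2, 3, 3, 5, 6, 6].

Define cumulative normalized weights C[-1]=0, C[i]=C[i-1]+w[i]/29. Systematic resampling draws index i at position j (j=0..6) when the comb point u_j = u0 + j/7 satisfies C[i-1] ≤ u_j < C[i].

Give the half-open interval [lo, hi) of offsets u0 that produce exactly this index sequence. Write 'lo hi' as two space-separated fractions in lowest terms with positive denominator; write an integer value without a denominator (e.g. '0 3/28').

3/29 24/203

C = [3/29, 6/29, 9/29, 17/29, 19/29, 20/29, 1]
j=0 picked index 1: u0 ∈ [3/29, 6/29)
j=1 picked index 2: u0 ∈ [13/203, 34/203)
j=2 picked index 3: u0 ∈ [5/203, 61/203)
j=3 picked index 3: u0 ∈ [-24/203, 32/203)
j=4 picked index 5: u0 ∈ [17/203, 24/203)
j=5 picked index 6: u0 ∈ [-5/203, 2/7)
j=6 picked index 6: u0 ∈ [-34/203, 1/7)
intersection: [3/29, 24/203)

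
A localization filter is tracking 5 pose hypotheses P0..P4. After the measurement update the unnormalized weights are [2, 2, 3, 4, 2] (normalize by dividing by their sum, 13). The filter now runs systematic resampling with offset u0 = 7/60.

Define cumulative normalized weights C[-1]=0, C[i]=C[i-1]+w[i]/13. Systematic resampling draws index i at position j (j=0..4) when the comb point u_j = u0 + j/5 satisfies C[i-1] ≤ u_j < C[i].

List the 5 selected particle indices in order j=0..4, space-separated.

C = [2/13, 4/13, 7/13, 11/13, 1]
j=0: u_0=7/60 ∈ [0, 2/13) → index 0
j=1: u_1=19/60 ∈ [4/13, 7/13) → index 2
j=2: u_2=31/60 ∈ [4/13, 7/13) → index 2
j=3: u_3=43/60 ∈ [7/13, 11/13) → index 3
j=4: u_4=11/12 ∈ [11/13, 1) → index 4

0 2 2 3 4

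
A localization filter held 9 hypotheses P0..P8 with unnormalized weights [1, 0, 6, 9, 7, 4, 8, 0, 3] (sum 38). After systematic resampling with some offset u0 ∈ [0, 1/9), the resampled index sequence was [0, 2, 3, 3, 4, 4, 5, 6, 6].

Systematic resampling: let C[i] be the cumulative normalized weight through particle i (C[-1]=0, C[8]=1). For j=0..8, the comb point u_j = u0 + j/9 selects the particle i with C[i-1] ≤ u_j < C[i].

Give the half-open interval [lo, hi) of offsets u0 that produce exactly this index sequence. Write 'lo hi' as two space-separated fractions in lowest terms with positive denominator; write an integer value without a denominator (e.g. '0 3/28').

C = [1/38, 1/38, 7/38, 8/19, 23/38, 27/38, 35/38, 35/38, 1]
j=0 picked index 0: u0 ∈ [0, 1/38)
j=1 picked index 2: u0 ∈ [-29/342, 25/342)
j=2 picked index 3: u0 ∈ [-13/342, 34/171)
j=3 picked index 3: u0 ∈ [-17/114, 5/57)
j=4 picked index 4: u0 ∈ [-4/171, 55/342)
j=5 picked index 4: u0 ∈ [-23/171, 17/342)
j=6 picked index 5: u0 ∈ [-7/114, 5/114)
j=7 picked index 6: u0 ∈ [-23/342, 49/342)
j=8 picked index 6: u0 ∈ [-61/342, 11/342)
intersection: [0, 1/38)

0 1/38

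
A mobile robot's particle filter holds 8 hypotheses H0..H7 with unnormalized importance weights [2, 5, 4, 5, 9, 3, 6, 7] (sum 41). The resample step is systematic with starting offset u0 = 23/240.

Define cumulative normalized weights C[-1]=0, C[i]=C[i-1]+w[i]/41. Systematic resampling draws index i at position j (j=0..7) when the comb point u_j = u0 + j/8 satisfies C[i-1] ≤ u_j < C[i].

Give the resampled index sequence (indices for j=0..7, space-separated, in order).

C = [2/41, 7/41, 11/41, 16/41, 25/41, 28/41, 34/41, 1]
j=0: u_0=23/240 ∈ [2/41, 7/41) → index 1
j=1: u_1=53/240 ∈ [7/41, 11/41) → index 2
j=2: u_2=83/240 ∈ [11/41, 16/41) → index 3
j=3: u_3=113/240 ∈ [16/41, 25/41) → index 4
j=4: u_4=143/240 ∈ [16/41, 25/41) → index 4
j=5: u_5=173/240 ∈ [28/41, 34/41) → index 6
j=6: u_6=203/240 ∈ [34/41, 1) → index 7
j=7: u_7=233/240 ∈ [34/41, 1) → index 7

1 2 3 4 4 6 7 7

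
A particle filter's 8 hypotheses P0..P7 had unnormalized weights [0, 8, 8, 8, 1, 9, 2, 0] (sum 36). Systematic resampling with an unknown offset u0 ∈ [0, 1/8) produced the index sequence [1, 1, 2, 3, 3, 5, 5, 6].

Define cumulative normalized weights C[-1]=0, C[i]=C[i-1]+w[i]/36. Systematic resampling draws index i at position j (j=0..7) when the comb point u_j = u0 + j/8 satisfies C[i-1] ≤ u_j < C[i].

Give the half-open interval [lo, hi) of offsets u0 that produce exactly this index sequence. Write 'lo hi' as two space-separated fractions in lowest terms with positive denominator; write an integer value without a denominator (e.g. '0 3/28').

C = [0, 2/9, 4/9, 2/3, 25/36, 17/18, 1, 1]
j=0 picked index 1: u0 ∈ [0, 2/9)
j=1 picked index 1: u0 ∈ [-1/8, 7/72)
j=2 picked index 2: u0 ∈ [-1/36, 7/36)
j=3 picked index 3: u0 ∈ [5/72, 7/24)
j=4 picked index 3: u0 ∈ [-1/18, 1/6)
j=5 picked index 5: u0 ∈ [5/72, 23/72)
j=6 picked index 5: u0 ∈ [-1/18, 7/36)
j=7 picked index 6: u0 ∈ [5/72, 1/8)
intersection: [5/72, 7/72)

5/72 7/72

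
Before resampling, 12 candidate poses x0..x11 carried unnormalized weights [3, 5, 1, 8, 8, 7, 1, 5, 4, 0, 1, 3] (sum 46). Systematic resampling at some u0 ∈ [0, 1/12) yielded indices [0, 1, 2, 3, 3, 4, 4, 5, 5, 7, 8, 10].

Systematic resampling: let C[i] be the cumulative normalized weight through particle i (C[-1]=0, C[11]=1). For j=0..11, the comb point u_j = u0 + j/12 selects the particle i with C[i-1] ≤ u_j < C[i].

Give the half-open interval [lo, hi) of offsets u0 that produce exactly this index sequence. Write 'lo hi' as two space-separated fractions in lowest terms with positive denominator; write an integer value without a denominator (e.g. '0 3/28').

1/138 5/276

C = [3/46, 4/23, 9/46, 17/46, 25/46, 16/23, 33/46, 19/23, 21/23, 21/23, 43/46, 1]
j=0 picked index 0: u0 ∈ [0, 3/46)
j=1 picked index 1: u0 ∈ [-5/276, 25/276)
j=2 picked index 2: u0 ∈ [1/138, 2/69)
j=3 picked index 3: u0 ∈ [-5/92, 11/92)
j=4 picked index 3: u0 ∈ [-19/138, 5/138)
j=5 picked index 4: u0 ∈ [-13/276, 35/276)
j=6 picked index 4: u0 ∈ [-3/23, 1/23)
j=7 picked index 5: u0 ∈ [-11/276, 31/276)
j=8 picked index 5: u0 ∈ [-17/138, 2/69)
j=9 picked index 7: u0 ∈ [-3/92, 7/92)
j=10 picked index 8: u0 ∈ [-1/138, 11/138)
j=11 picked index 10: u0 ∈ [-1/276, 5/276)
intersection: [1/138, 5/276)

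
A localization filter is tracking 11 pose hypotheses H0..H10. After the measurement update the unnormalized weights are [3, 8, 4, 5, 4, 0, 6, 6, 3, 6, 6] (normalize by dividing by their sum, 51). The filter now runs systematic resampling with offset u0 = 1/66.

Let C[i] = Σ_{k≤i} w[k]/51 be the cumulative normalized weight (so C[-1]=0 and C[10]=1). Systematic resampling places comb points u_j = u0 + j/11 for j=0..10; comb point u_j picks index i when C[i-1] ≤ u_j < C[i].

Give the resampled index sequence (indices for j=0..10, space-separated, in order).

0 1 1 2 3 4 6 7 8 9 10

C = [1/17, 11/51, 5/17, 20/51, 8/17, 8/17, 10/17, 12/17, 13/17, 15/17, 1]
j=0: u_0=1/66 ∈ [0, 1/17) → index 0
j=1: u_1=7/66 ∈ [1/17, 11/51) → index 1
j=2: u_2=13/66 ∈ [1/17, 11/51) → index 1
j=3: u_3=19/66 ∈ [11/51, 5/17) → index 2
j=4: u_4=25/66 ∈ [5/17, 20/51) → index 3
j=5: u_5=31/66 ∈ [20/51, 8/17) → index 4
j=6: u_6=37/66 ∈ [8/17, 10/17) → index 6
j=7: u_7=43/66 ∈ [10/17, 12/17) → index 7
j=8: u_8=49/66 ∈ [12/17, 13/17) → index 8
j=9: u_9=5/6 ∈ [13/17, 15/17) → index 9
j=10: u_10=61/66 ∈ [15/17, 1) → index 10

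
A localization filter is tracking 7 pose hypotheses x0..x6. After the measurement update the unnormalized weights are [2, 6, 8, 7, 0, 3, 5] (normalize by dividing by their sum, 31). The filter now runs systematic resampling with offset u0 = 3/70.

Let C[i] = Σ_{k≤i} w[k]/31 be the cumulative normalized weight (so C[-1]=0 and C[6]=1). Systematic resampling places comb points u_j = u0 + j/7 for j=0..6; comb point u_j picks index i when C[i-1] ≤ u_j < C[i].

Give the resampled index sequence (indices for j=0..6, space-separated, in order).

0 1 2 2 3 5 6

C = [2/31, 8/31, 16/31, 23/31, 23/31, 26/31, 1]
j=0: u_0=3/70 ∈ [0, 2/31) → index 0
j=1: u_1=13/70 ∈ [2/31, 8/31) → index 1
j=2: u_2=23/70 ∈ [8/31, 16/31) → index 2
j=3: u_3=33/70 ∈ [8/31, 16/31) → index 2
j=4: u_4=43/70 ∈ [16/31, 23/31) → index 3
j=5: u_5=53/70 ∈ [23/31, 26/31) → index 5
j=6: u_6=9/10 ∈ [26/31, 1) → index 6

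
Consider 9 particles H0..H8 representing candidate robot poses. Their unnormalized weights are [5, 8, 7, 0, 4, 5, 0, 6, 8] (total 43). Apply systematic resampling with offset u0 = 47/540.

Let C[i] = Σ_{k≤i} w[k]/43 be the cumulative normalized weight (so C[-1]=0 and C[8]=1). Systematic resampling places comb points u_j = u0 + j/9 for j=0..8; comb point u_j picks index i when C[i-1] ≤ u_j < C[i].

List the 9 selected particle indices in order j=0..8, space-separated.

C = [5/43, 13/43, 20/43, 20/43, 24/43, 29/43, 29/43, 35/43, 1]
j=0: u_0=47/540 ∈ [0, 5/43) → index 0
j=1: u_1=107/540 ∈ [5/43, 13/43) → index 1
j=2: u_2=167/540 ∈ [13/43, 20/43) → index 2
j=3: u_3=227/540 ∈ [13/43, 20/43) → index 2
j=4: u_4=287/540 ∈ [20/43, 24/43) → index 4
j=5: u_5=347/540 ∈ [24/43, 29/43) → index 5
j=6: u_6=407/540 ∈ [29/43, 35/43) → index 7
j=7: u_7=467/540 ∈ [35/43, 1) → index 8
j=8: u_8=527/540 ∈ [35/43, 1) → index 8

0 1 2 2 4 5 7 8 8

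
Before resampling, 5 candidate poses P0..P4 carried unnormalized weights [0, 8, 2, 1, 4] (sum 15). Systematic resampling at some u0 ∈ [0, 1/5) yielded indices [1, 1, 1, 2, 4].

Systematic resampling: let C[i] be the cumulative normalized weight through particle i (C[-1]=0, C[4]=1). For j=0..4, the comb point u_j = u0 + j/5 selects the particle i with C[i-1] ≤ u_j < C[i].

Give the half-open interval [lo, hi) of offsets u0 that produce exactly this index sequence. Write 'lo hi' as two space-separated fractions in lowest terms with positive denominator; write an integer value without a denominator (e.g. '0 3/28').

0 1/15

C = [0, 8/15, 2/3, 11/15, 1]
j=0 picked index 1: u0 ∈ [0, 8/15)
j=1 picked index 1: u0 ∈ [-1/5, 1/3)
j=2 picked index 1: u0 ∈ [-2/5, 2/15)
j=3 picked index 2: u0 ∈ [-1/15, 1/15)
j=4 picked index 4: u0 ∈ [-1/15, 1/5)
intersection: [0, 1/15)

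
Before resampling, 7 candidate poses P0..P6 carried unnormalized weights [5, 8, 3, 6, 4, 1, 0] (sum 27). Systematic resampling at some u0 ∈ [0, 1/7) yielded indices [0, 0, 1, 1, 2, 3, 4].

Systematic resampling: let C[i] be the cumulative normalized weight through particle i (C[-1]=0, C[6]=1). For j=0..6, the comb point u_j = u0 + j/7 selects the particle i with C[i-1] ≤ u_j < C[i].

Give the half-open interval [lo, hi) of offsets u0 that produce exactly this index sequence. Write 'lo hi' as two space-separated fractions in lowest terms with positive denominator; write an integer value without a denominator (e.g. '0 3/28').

C = [5/27, 13/27, 16/27, 22/27, 26/27, 1, 1]
j=0 picked index 0: u0 ∈ [0, 5/27)
j=1 picked index 0: u0 ∈ [-1/7, 8/189)
j=2 picked index 1: u0 ∈ [-19/189, 37/189)
j=3 picked index 1: u0 ∈ [-46/189, 10/189)
j=4 picked index 2: u0 ∈ [-17/189, 4/189)
j=5 picked index 3: u0 ∈ [-23/189, 19/189)
j=6 picked index 4: u0 ∈ [-8/189, 20/189)
intersection: [0, 4/189)

0 4/189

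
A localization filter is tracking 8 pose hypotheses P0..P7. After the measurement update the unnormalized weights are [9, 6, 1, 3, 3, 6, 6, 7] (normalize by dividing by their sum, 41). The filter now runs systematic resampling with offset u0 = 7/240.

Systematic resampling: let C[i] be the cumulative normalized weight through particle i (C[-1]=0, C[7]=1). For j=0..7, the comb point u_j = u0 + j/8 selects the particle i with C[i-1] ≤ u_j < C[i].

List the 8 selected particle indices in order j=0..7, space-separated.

0 0 1 3 4 5 6 7

C = [9/41, 15/41, 16/41, 19/41, 22/41, 28/41, 34/41, 1]
j=0: u_0=7/240 ∈ [0, 9/41) → index 0
j=1: u_1=37/240 ∈ [0, 9/41) → index 0
j=2: u_2=67/240 ∈ [9/41, 15/41) → index 1
j=3: u_3=97/240 ∈ [16/41, 19/41) → index 3
j=4: u_4=127/240 ∈ [19/41, 22/41) → index 4
j=5: u_5=157/240 ∈ [22/41, 28/41) → index 5
j=6: u_6=187/240 ∈ [28/41, 34/41) → index 6
j=7: u_7=217/240 ∈ [34/41, 1) → index 7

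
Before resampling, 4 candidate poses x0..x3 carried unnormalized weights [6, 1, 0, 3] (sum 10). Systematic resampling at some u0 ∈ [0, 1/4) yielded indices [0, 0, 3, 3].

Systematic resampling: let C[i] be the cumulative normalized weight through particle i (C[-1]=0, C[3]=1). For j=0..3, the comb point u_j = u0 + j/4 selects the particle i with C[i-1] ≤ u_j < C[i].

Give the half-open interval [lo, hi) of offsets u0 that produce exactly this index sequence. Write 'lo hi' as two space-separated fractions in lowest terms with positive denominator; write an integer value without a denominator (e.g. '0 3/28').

1/5 1/4

C = [3/5, 7/10, 7/10, 1]
j=0 picked index 0: u0 ∈ [0, 3/5)
j=1 picked index 0: u0 ∈ [-1/4, 7/20)
j=2 picked index 3: u0 ∈ [1/5, 1/2)
j=3 picked index 3: u0 ∈ [-1/20, 1/4)
intersection: [1/5, 1/4)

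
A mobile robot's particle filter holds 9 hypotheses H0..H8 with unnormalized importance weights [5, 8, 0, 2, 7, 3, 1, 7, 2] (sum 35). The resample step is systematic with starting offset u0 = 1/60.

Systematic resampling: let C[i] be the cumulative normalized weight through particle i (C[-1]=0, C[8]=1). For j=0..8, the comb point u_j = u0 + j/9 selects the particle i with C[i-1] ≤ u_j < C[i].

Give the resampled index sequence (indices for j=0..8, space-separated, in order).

0 0 1 1 4 4 5 7 7

C = [1/7, 13/35, 13/35, 3/7, 22/35, 5/7, 26/35, 33/35, 1]
j=0: u_0=1/60 ∈ [0, 1/7) → index 0
j=1: u_1=23/180 ∈ [0, 1/7) → index 0
j=2: u_2=43/180 ∈ [1/7, 13/35) → index 1
j=3: u_3=7/20 ∈ [1/7, 13/35) → index 1
j=4: u_4=83/180 ∈ [3/7, 22/35) → index 4
j=5: u_5=103/180 ∈ [3/7, 22/35) → index 4
j=6: u_6=41/60 ∈ [22/35, 5/7) → index 5
j=7: u_7=143/180 ∈ [26/35, 33/35) → index 7
j=8: u_8=163/180 ∈ [26/35, 33/35) → index 7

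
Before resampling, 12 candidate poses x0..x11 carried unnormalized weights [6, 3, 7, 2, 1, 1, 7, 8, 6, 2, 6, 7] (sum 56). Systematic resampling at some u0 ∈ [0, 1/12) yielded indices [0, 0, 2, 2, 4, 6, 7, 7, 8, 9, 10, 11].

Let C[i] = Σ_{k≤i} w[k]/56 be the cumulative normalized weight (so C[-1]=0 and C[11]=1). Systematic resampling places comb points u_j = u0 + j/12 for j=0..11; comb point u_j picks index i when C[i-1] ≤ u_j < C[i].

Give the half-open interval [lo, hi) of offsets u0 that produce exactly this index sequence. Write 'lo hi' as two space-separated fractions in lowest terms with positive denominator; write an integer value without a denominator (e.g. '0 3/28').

0 1/168

C = [3/28, 9/56, 2/7, 9/28, 19/56, 5/14, 27/56, 5/8, 41/56, 43/56, 7/8, 1]
j=0 picked index 0: u0 ∈ [0, 3/28)
j=1 picked index 0: u0 ∈ [-1/12, 1/42)
j=2 picked index 2: u0 ∈ [-1/168, 5/42)
j=3 picked index 2: u0 ∈ [-5/56, 1/28)
j=4 picked index 4: u0 ∈ [-1/84, 1/168)
j=5 picked index 6: u0 ∈ [-5/84, 11/168)
j=6 picked index 7: u0 ∈ [-1/56, 1/8)
j=7 picked index 7: u0 ∈ [-17/168, 1/24)
j=8 picked index 8: u0 ∈ [-1/24, 11/168)
j=9 picked index 9: u0 ∈ [-1/56, 1/56)
j=10 picked index 10: u0 ∈ [-11/168, 1/24)
j=11 picked index 11: u0 ∈ [-1/24, 1/12)
intersection: [0, 1/168)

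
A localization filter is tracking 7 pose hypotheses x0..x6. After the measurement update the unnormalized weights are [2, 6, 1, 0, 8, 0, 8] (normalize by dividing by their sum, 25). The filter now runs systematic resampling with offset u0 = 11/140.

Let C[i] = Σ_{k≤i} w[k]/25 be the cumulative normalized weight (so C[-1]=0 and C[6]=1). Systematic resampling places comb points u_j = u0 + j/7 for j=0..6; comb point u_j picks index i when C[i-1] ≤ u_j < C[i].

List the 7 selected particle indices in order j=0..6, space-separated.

C = [2/25, 8/25, 9/25, 9/25, 17/25, 17/25, 1]
j=0: u_0=11/140 ∈ [0, 2/25) → index 0
j=1: u_1=31/140 ∈ [2/25, 8/25) → index 1
j=2: u_2=51/140 ∈ [9/25, 17/25) → index 4
j=3: u_3=71/140 ∈ [9/25, 17/25) → index 4
j=4: u_4=13/20 ∈ [9/25, 17/25) → index 4
j=5: u_5=111/140 ∈ [17/25, 1) → index 6
j=6: u_6=131/140 ∈ [17/25, 1) → index 6

0 1 4 4 4 6 6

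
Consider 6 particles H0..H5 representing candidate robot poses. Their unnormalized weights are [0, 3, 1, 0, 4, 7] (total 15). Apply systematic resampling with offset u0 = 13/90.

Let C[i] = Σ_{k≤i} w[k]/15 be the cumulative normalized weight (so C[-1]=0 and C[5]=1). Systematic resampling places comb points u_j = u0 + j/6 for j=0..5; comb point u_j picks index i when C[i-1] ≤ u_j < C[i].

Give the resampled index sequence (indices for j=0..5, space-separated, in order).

1 4 4 5 5 5

C = [0, 1/5, 4/15, 4/15, 8/15, 1]
j=0: u_0=13/90 ∈ [0, 1/5) → index 1
j=1: u_1=14/45 ∈ [4/15, 8/15) → index 4
j=2: u_2=43/90 ∈ [4/15, 8/15) → index 4
j=3: u_3=29/45 ∈ [8/15, 1) → index 5
j=4: u_4=73/90 ∈ [8/15, 1) → index 5
j=5: u_5=44/45 ∈ [8/15, 1) → index 5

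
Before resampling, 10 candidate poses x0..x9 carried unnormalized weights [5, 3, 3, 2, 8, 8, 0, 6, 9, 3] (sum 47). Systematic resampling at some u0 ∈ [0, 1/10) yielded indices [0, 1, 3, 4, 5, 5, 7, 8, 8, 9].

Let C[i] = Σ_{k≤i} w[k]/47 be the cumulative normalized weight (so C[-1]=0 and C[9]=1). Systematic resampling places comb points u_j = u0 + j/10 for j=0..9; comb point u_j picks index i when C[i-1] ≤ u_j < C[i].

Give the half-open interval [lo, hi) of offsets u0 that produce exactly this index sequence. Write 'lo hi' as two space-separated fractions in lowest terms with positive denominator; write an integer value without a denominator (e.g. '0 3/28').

11/235 33/470

C = [5/47, 8/47, 11/47, 13/47, 21/47, 29/47, 29/47, 35/47, 44/47, 1]
j=0 picked index 0: u0 ∈ [0, 5/47)
j=1 picked index 1: u0 ∈ [3/470, 33/470)
j=2 picked index 3: u0 ∈ [8/235, 18/235)
j=3 picked index 4: u0 ∈ [-11/470, 69/470)
j=4 picked index 5: u0 ∈ [11/235, 51/235)
j=5 picked index 5: u0 ∈ [-5/94, 11/94)
j=6 picked index 7: u0 ∈ [4/235, 34/235)
j=7 picked index 8: u0 ∈ [21/470, 111/470)
j=8 picked index 8: u0 ∈ [-13/235, 32/235)
j=9 picked index 9: u0 ∈ [17/470, 1/10)
intersection: [11/235, 33/470)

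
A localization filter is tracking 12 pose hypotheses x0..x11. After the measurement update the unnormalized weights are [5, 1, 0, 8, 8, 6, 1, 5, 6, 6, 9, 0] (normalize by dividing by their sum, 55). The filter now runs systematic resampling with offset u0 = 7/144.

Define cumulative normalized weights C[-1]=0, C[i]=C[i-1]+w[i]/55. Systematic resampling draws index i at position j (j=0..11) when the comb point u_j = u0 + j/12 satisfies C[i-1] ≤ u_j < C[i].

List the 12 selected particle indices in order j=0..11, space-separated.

C = [1/11, 6/55, 6/55, 14/55, 2/5, 28/55, 29/55, 34/55, 8/11, 46/55, 1, 1]
j=0: u_0=7/144 ∈ [0, 1/11) → index 0
j=1: u_1=19/144 ∈ [6/55, 14/55) → index 3
j=2: u_2=31/144 ∈ [6/55, 14/55) → index 3
j=3: u_3=43/144 ∈ [14/55, 2/5) → index 4
j=4: u_4=55/144 ∈ [14/55, 2/5) → index 4
j=5: u_5=67/144 ∈ [2/5, 28/55) → index 5
j=6: u_6=79/144 ∈ [29/55, 34/55) → index 7
j=7: u_7=91/144 ∈ [34/55, 8/11) → index 8
j=8: u_8=103/144 ∈ [34/55, 8/11) → index 8
j=9: u_9=115/144 ∈ [8/11, 46/55) → index 9
j=10: u_10=127/144 ∈ [46/55, 1) → index 10
j=11: u_11=139/144 ∈ [46/55, 1) → index 10

0 3 3 4 4 5 7 8 8 9 10 10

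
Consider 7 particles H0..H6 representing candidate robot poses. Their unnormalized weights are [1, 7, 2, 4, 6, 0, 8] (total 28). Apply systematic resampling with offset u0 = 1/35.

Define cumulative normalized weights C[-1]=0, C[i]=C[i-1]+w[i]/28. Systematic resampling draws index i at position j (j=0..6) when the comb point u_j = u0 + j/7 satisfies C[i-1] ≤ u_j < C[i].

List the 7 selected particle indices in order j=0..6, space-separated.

C = [1/28, 2/7, 5/14, 1/2, 5/7, 5/7, 1]
j=0: u_0=1/35 ∈ [0, 1/28) → index 0
j=1: u_1=6/35 ∈ [1/28, 2/7) → index 1
j=2: u_2=11/35 ∈ [2/7, 5/14) → index 2
j=3: u_3=16/35 ∈ [5/14, 1/2) → index 3
j=4: u_4=3/5 ∈ [1/2, 5/7) → index 4
j=5: u_5=26/35 ∈ [5/7, 1) → index 6
j=6: u_6=31/35 ∈ [5/7, 1) → index 6

0 1 2 3 4 6 6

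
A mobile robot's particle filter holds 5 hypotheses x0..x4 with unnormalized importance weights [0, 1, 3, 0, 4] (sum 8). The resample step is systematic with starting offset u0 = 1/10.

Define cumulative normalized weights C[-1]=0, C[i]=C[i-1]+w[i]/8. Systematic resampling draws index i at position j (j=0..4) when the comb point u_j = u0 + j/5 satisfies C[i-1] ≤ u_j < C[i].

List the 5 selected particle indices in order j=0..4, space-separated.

1 2 4 4 4

C = [0, 1/8, 1/2, 1/2, 1]
j=0: u_0=1/10 ∈ [0, 1/8) → index 1
j=1: u_1=3/10 ∈ [1/8, 1/2) → index 2
j=2: u_2=1/2 ∈ [1/2, 1) → index 4
j=3: u_3=7/10 ∈ [1/2, 1) → index 4
j=4: u_4=9/10 ∈ [1/2, 1) → index 4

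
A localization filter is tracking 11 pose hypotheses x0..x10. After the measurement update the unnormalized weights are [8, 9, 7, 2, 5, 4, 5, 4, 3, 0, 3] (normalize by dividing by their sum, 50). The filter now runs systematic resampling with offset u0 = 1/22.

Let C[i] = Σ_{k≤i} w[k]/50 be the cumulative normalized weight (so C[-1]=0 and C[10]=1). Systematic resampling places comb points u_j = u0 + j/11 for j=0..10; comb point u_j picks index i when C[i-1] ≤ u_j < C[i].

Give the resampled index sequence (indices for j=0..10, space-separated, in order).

C = [4/25, 17/50, 12/25, 13/25, 31/50, 7/10, 4/5, 22/25, 47/50, 47/50, 1]
j=0: u_0=1/22 ∈ [0, 4/25) → index 0
j=1: u_1=3/22 ∈ [0, 4/25) → index 0
j=2: u_2=5/22 ∈ [4/25, 17/50) → index 1
j=3: u_3=7/22 ∈ [4/25, 17/50) → index 1
j=4: u_4=9/22 ∈ [17/50, 12/25) → index 2
j=5: u_5=1/2 ∈ [12/25, 13/25) → index 3
j=6: u_6=13/22 ∈ [13/25, 31/50) → index 4
j=7: u_7=15/22 ∈ [31/50, 7/10) → index 5
j=8: u_8=17/22 ∈ [7/10, 4/5) → index 6
j=9: u_9=19/22 ∈ [4/5, 22/25) → index 7
j=10: u_10=21/22 ∈ [47/50, 1) → index 10

0 0 1 1 2 3 4 5 6 7 10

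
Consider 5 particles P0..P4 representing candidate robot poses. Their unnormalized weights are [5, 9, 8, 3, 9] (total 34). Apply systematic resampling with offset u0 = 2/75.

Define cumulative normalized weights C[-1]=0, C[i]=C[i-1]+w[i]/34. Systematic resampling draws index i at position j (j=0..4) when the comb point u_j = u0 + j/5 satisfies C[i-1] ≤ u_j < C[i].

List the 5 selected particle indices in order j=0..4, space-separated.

0 1 2 2 4

C = [5/34, 7/17, 11/17, 25/34, 1]
j=0: u_0=2/75 ∈ [0, 5/34) → index 0
j=1: u_1=17/75 ∈ [5/34, 7/17) → index 1
j=2: u_2=32/75 ∈ [7/17, 11/17) → index 2
j=3: u_3=47/75 ∈ [7/17, 11/17) → index 2
j=4: u_4=62/75 ∈ [25/34, 1) → index 4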